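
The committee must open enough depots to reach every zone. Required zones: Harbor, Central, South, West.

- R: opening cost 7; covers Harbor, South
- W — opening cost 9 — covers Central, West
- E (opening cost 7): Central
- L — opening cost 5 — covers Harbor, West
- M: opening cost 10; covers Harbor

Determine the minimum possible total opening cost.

This is an integer covering problem.
The greedy cost-per-new-zone heuristic would pick L, R, and E for 19, but a cheaper cover exists.
Choose R and W: together they cover Harbor, Central, South, West — every zone.
Total opening cost: 7 + 9 = 16.
No cover costs less than 16.

16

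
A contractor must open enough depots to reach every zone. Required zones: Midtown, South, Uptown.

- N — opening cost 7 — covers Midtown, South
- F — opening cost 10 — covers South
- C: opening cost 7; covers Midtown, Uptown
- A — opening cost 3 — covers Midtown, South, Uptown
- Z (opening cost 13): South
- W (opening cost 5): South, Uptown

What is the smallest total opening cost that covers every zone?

A alone covers Midtown, South, Uptown — every zone.
Total opening cost: 3.
No cover costs less than 3.

3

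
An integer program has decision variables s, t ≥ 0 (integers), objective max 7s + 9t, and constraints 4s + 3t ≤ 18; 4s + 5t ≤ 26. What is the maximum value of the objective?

(s,t)=(0,5): 4·0+3·5=15≤18, 4·0+5·5=25≤26, objective 45.
(s,t)=(1,4): 4·1+3·4=16≤18, 4·1+5·4=24≤26, objective 43.
(s,t)=(0,4): 4·0+3·4=12≤18, 4·0+5·4=20≤26, objective 36.
No feasible integer point exceeds 45.

45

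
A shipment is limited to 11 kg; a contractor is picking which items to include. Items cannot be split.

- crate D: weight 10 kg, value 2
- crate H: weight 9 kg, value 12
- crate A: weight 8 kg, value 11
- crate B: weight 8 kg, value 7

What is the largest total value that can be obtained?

Allowing fractional choices, the relaxed optimum would be about 15.0, but items are indivisible.
crate H: weight 9 ≤ 11, value 12.
crate A: weight 8 ≤ 11, value 11.
Best is crate H with total value 12.

12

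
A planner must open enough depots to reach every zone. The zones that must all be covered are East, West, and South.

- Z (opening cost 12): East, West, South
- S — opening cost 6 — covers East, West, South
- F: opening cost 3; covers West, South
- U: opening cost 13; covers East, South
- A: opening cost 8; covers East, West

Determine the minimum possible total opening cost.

This is a weighted set-cover instance.
The greedy cost-per-new-zone heuristic would pick F and S for 9, but a cheaper cover exists.
S alone covers East, West, South — every zone.
Total opening cost: 6.
No cover costs less than 6.

6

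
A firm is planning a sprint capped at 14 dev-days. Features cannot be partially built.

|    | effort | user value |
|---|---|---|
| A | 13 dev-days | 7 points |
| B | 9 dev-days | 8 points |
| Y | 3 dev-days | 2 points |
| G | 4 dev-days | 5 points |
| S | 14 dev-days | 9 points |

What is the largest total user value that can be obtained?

13

Take B and G: effort 9 + 4 = 13 ≤ 14, user value 8 + 5 = 13.
No other feasible combination does better.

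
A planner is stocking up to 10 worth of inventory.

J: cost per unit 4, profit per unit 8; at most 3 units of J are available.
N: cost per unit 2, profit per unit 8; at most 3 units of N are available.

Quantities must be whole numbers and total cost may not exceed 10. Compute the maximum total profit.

3×N: cost 6 ≤ 10, profit 3·8 = 24.
1×J and 3×N: cost 10 ≤ 10, profit 1·8 + 3·8 = 32.
Best is 32.

32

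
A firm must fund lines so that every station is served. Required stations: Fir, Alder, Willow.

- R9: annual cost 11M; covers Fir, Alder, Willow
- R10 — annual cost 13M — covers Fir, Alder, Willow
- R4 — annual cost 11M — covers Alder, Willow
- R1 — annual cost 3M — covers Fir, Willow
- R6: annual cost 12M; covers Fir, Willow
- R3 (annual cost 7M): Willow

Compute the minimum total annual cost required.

11

The greedy cost-per-new-station heuristic would pick R1 and R9 for 14, but a cheaper cover exists.
R9 alone covers Fir, Alder, Willow — every station.
Total annual cost: 11.
No cover costs less than 11.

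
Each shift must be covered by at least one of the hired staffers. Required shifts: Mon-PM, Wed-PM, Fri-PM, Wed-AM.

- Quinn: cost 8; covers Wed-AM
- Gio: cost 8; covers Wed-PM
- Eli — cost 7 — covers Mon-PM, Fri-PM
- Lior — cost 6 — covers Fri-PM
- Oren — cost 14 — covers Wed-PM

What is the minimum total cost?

23

Choose Quinn, Gio, and Eli: together they cover Mon-PM, Wed-PM, Fri-PM, Wed-AM — every shift.
Total cost: 8 + 8 + 7 = 23.
No cover costs less than 23.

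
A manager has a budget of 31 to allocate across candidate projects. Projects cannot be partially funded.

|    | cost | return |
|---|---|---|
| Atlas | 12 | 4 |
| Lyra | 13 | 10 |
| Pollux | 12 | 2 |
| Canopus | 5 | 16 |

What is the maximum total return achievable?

Take Atlas, Lyra, and Canopus: cost 12 + 13 + 5 = 30 ≤ 31, return 4 + 10 + 16 = 30.
No other feasible combination does better.

30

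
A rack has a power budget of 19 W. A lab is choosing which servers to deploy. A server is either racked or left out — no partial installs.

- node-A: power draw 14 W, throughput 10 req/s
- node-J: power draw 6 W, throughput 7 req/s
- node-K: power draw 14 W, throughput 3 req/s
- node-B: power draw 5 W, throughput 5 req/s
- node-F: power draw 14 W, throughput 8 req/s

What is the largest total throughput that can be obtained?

15

Take node-A and node-B: power draw 14 + 5 = 19 ≤ 19, throughput 10 + 5 = 15.
No other feasible combination does better.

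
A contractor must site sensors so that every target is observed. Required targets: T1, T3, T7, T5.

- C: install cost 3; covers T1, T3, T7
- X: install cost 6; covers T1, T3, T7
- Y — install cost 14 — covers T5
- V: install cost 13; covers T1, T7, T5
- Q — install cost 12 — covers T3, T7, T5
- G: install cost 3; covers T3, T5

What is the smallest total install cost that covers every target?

6

This is an integer covering problem.
Choose C and G: together they cover T1, T3, T7, T5 — every target.
Total install cost: 3 + 3 = 6.
No cover costs less than 6.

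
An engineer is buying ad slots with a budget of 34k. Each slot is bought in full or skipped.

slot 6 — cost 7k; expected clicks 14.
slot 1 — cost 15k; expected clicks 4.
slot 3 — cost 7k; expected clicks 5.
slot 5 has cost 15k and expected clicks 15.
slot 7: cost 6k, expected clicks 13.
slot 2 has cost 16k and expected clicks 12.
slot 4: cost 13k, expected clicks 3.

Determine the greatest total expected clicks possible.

42

Allowing fractional choices, the relaxed optimum would be about 46.5, but ad slots are indivisible.
slot 6 + slot 3 + slot 7 + slot 4: cost 7 + 7 + 6 + 13 = 33 ≤ 34, expected clicks 14 + 5 + 13 + 3 = 35.
slot 6 + slot 5 + slot 7: cost 7 + 15 + 6 = 28 ≤ 34, expected clicks 14 + 15 + 13 = 42.
slot 6 + slot 7 + slot 2: cost 7 + 6 + 16 = 29 ≤ 34, expected clicks 14 + 13 + 12 = 39.
Best is slot 6, slot 5, and slot 7 with total expected clicks 42.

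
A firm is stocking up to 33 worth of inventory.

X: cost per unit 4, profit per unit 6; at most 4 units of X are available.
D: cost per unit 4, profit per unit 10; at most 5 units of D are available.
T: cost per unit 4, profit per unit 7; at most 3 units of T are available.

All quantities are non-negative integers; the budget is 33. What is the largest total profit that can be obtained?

This is a bounded integer knapsack.
D has the best ratio (10/4); taking only D gives at most 5×10 = 50 (stopped by the supply cap of 5).
Mixing does better — 5×D and 3×T: cost 32 ≤ 33, profit 5·10 + 3·7 = 71.

71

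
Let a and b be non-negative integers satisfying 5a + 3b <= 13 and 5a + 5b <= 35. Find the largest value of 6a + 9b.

36

(a,b)=(0,4): 5·0+3·4=12≤13, 5·0+5·4=20≤35, objective 36.
(a,b)=(0,3): 5·0+3·3=9≤13, 5·0+5·3=15≤35, objective 27.
Maximum is 36 at (a,b)=(0,4).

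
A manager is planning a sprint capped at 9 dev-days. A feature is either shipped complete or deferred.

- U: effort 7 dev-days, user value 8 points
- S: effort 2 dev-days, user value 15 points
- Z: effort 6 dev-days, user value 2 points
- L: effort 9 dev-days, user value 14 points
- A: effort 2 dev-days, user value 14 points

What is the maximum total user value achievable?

U + A: effort 7 + 2 = 9 ≤ 9, user value 8 + 14 = 22.
S + A: effort 2 + 2 = 4 ≤ 9, user value 15 + 14 = 29.
U + S: effort 7 + 2 = 9 ≤ 9, user value 8 + 15 = 23.
Best is S and A with total user value 29.

29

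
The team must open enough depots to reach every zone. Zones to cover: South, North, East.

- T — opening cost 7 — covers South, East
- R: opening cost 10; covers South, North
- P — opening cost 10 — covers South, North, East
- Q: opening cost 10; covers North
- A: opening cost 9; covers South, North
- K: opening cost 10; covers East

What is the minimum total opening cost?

10

P alone covers South, North, East — every zone.
Total opening cost: 10.
No cover costs less than 10.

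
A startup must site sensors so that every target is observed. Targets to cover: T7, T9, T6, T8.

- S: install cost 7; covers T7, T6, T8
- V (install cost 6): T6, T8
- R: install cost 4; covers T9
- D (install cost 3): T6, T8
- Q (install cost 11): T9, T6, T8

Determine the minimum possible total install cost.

The greedy cost-per-new-target heuristic would pick D, R, and S for 14, but a cheaper cover exists.
Choose S and R: together they cover T7, T9, T6, T8 — every target.
Total install cost: 7 + 4 = 11.
No cover costs less than 11.

11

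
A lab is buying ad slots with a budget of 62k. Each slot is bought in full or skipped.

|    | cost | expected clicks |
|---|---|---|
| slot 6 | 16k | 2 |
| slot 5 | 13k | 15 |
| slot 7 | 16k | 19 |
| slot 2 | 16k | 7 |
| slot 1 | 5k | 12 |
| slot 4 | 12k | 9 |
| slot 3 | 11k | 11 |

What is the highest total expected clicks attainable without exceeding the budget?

66

Allowing fractional choices, the relaxed optimum would be about 68.2, but ad slots are indivisible.
slot 5 + slot 7 + slot 2 + slot 1 + slot 3: cost 13 + 16 + 16 + 5 + 11 = 61 ≤ 62, expected clicks 15 + 19 + 7 + 12 + 11 = 64.
slot 5 + slot 7 + slot 1 + slot 4 + slot 3: cost 13 + 16 + 5 + 12 + 11 = 57 ≤ 62, expected clicks 15 + 19 + 12 + 9 + 11 = 66.
Best is slot 5, slot 7, slot 1, slot 4, and slot 3 with total expected clicks 66.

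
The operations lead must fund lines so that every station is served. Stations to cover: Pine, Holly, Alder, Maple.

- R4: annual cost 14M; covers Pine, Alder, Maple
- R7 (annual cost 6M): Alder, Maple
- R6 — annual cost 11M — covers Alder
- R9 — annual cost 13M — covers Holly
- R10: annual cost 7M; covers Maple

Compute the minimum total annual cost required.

27

Choose R4 and R9: together they cover Pine, Holly, Alder, Maple — every station.
Total annual cost: 14 + 13 = 27.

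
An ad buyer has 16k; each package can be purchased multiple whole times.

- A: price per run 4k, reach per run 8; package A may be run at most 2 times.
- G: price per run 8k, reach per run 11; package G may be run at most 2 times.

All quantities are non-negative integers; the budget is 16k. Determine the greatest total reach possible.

A has the best ratio (8/4); taking only A gives at most 2×8 = 16 (stopped by the supply cap of 2).
Mixing does better — 2×A and 1×G: price 16 ≤ 16, reach 2·8 + 1·11 = 27.

27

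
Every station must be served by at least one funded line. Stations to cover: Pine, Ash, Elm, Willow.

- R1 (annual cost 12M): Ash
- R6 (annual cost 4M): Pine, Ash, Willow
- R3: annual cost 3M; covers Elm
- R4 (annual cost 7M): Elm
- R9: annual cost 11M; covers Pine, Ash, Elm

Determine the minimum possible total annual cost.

7

This is an integer covering problem.
Choose R6 and R3: together they cover Pine, Ash, Elm, Willow — every station.
Total annual cost: 4 + 3 = 7.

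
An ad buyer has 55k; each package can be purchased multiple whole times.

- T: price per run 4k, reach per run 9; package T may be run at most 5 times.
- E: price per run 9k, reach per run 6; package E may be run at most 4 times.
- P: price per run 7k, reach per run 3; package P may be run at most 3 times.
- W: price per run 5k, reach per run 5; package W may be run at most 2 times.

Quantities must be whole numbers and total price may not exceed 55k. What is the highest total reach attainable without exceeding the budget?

T has the best ratio (9/4); taking only T gives at most 5×9 = 45 (stopped by the supply cap of 5).
Mixing does better — 5×T, 2×E, 1×P, and 2×W: price 55 ≤ 55, reach 5·9 + 2·6 + 1·3 + 2·5 = 70.

70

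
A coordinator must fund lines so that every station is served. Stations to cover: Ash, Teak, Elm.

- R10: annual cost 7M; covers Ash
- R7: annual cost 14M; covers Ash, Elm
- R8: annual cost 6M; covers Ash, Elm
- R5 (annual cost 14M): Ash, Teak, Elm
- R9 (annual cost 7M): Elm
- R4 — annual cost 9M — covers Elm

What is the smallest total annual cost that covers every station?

14

The greedy cost-per-new-station heuristic would pick R8 and R5 for 20, but a cheaper cover exists.
R5 alone covers Ash, Teak, Elm — every station.
Total annual cost: 14.
No cover costs less than 14.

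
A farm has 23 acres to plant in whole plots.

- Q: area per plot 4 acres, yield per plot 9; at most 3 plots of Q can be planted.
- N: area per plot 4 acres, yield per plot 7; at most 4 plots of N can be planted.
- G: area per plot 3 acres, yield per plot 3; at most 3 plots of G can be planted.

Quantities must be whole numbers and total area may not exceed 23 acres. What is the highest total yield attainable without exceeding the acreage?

44

This is a bounded integer knapsack.
Q has the best ratio (9/4); taking only Q gives at most 3×9 = 27 (stopped by the supply cap of 3).
Mixing does better — 3×Q, 2×N, and 1×G: area 23 ≤ 23, yield 3·9 + 2·7 + 1·3 = 44.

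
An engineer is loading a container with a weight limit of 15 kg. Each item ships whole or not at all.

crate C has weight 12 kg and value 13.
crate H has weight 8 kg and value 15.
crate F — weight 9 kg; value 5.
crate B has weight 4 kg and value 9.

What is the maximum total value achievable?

24

This is a 0-1 knapsack instance.
Take crate H and crate B: weight 8 + 4 = 12 ≤ 15, value 15 + 9 = 24.
No other feasible combination does better.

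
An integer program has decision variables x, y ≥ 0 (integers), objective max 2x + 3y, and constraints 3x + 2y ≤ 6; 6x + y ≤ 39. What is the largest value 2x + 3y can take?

(x,y)=(0,3): 3·0+2·3=6≤6, 6·0+1·3=3≤39, objective 9.
(x,y)=(0,2): 3·0+2·2=4≤6, 6·0+1·2=2≤39, objective 6.
Maximum is 9 at (x,y)=(0,3).

9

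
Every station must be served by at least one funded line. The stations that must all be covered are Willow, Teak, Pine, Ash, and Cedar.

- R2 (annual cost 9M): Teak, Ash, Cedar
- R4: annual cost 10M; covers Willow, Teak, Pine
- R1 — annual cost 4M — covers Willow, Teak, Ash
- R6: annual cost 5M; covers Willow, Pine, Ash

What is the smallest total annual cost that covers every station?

14

The greedy cost-per-new-station heuristic would pick R1, R6, and R2 for 18, but a cheaper cover exists.
Choose R2 and R6: together they cover Willow, Teak, Pine, Ash, Cedar — every station.
Total annual cost: 9 + 5 = 14.
No cover costs less than 14.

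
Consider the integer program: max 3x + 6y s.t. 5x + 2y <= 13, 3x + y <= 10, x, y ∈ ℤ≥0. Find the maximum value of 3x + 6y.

Relaxing integrality, the LP optimum is 39.00 at (x,y) = (0, 6.5), which is not an integer point.
(x,y)=(0,6) is feasible, giving 36.
(x,y)=(0,5) is feasible, giving 30.
No feasible integer point exceeds 36.

36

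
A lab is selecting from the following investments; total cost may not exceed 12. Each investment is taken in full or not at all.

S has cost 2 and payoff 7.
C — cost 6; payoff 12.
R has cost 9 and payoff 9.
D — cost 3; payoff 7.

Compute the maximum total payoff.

This is a 0-1 knapsack instance.
S + C: cost 2 + 6 = 8 ≤ 12, payoff 7 + 12 = 19.
S + C + D: cost 2 + 6 + 3 = 11 ≤ 12, payoff 7 + 12 + 7 = 26.
Best is S, C, and D with total payoff 26.

26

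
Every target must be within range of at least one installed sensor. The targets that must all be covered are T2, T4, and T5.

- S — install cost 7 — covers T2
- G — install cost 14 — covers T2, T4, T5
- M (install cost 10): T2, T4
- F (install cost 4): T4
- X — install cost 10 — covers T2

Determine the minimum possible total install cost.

The greedy cost-per-new-target heuristic would pick F, S, and G for 25, but a cheaper cover exists.
G alone covers T2, T4, T5 — every target.
Total install cost: 14.
No cover costs less than 14.

14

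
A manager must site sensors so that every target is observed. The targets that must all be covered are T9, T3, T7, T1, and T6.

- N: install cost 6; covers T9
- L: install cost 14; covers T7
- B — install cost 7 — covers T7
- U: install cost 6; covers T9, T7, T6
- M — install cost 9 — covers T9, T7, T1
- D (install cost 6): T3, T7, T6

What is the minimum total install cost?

15

The greedy cost-per-new-target heuristic would pick U, D, and M for 21, but a cheaper cover exists.
Choose M and D: together they cover T9, T3, T7, T1, T6 — every target.
Total install cost: 9 + 6 = 15.
No cover costs less than 15.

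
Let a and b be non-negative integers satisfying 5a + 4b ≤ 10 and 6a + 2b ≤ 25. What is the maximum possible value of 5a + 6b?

12

(a,b)=(0,2): 5·0+4·2=8≤10, 6·0+2·2=4≤25, objective 12.
(a,b)=(1,1): 5·1+4·1=9≤10, 6·1+2·1=8≤25, objective 11.
(a,b)=(0,1): 5·0+4·1=4≤10, 6·0+2·1=2≤25, objective 6.
Maximum is 12 at (a,b)=(0,2).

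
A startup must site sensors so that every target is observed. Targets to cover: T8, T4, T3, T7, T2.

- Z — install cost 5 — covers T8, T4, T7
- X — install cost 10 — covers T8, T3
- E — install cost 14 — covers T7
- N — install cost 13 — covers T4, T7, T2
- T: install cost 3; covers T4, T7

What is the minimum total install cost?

23

The greedy cost-per-new-target heuristic would pick T, Z, X, and N for 31, but a cheaper cover exists.
Choose X and N: together they cover T8, T4, T3, T7, T2 — every target.
Total install cost: 10 + 13 = 23.
No cover costs less than 23.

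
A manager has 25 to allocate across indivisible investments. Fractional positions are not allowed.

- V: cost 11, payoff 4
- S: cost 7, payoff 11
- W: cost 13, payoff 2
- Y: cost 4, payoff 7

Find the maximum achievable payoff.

22

This is an integer program with binary decision variables.
V + S + Y: cost 11 + 7 + 4 = 22 ≤ 25, payoff 4 + 11 + 7 = 22.
S + Y: cost 7 + 4 = 11 ≤ 25, payoff 11 + 7 = 18.
S + W + Y: cost 7 + 13 + 4 = 24 ≤ 25, payoff 11 + 2 + 7 = 20.
Best is V, S, and Y with total payoff 22.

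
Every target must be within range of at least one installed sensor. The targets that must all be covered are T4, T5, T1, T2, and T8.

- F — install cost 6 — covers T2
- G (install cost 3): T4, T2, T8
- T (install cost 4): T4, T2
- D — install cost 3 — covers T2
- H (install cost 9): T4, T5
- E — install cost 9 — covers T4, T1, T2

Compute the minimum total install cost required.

Choose G, H, and E: together they cover T4, T5, T1, T2, T8 — every target.
Total install cost: 3 + 9 + 9 = 21.
No cover costs less than 21.

21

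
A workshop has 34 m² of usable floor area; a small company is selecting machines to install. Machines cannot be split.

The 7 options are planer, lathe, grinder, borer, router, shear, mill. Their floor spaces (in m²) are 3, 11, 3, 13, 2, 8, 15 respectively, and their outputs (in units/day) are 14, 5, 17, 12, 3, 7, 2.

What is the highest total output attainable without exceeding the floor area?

53

Allowing fractional choices, the relaxed optimum would be about 55.3, but machines are indivisible.
planer + grinder + borer + shear: floor space 3 + 3 + 13 + 8 = 27 ≤ 34, output 14 + 17 + 12 + 7 = 50.
planer + lathe + grinder + borer + router: floor space 3 + 11 + 3 + 13 + 2 = 32 ≤ 34, output 14 + 5 + 17 + 12 + 3 = 51.
planer + grinder + borer + router + shear: floor space 3 + 3 + 13 + 2 + 8 = 29 ≤ 34, output 14 + 17 + 12 + 3 + 7 = 53.
Best is planer, grinder, borer, router, and shear with total output 53.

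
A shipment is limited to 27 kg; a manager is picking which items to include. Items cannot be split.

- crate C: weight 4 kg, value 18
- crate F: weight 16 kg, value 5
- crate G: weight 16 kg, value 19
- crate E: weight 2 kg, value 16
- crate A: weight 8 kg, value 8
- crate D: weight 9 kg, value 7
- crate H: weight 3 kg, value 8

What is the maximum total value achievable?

Take crate C, crate G, crate E, and crate H: weight 4 + 16 + 2 + 3 = 25 ≤ 27, value 18 + 19 + 16 + 8 = 61.
No other feasible combination does better.

61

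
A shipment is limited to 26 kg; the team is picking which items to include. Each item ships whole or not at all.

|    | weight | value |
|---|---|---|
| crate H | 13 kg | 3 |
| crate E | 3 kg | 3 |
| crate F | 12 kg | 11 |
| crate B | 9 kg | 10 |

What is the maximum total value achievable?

crate E + crate F + crate B: weight 3 + 12 + 9 = 24 ≤ 26, value 3 + 11 + 10 = 24.
crate F + crate B: weight 12 + 9 = 21 ≤ 26, value 11 + 10 = 21.
Best is crate E, crate F, and crate B with total value 24.

24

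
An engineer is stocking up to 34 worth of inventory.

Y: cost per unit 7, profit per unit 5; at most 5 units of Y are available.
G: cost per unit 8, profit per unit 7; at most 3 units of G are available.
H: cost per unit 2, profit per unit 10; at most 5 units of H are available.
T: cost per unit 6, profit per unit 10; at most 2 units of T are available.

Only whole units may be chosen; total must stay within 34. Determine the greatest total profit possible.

This is a bounded integer knapsack.
1×Y, 5×H, and 2×T: cost 29 ≤ 34, profit 1·5 + 5·10 + 2·10 = 75.
1×G, 5×H, and 2×T: cost 30 ≤ 34, profit 1·7 + 5·10 + 2·10 = 77.
Best is 77.

77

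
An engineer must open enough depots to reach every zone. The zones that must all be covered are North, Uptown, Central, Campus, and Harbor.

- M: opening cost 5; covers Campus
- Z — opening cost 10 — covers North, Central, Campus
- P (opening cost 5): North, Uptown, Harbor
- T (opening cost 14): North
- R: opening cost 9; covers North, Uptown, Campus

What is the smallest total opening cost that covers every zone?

The greedy cost-per-new-zone heuristic would pick P, M, and Z for 20, but a cheaper cover exists.
Choose Z and P: together they cover North, Uptown, Central, Campus, Harbor — every zone.
Total opening cost: 10 + 5 = 15.
No cover costs less than 15.

15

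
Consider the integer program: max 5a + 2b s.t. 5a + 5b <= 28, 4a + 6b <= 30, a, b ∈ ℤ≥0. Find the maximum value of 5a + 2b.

25

Relaxing integrality, the LP optimum is 28.00 at (a,b) = (5.6, 0), which is not an integer point.
(a,b)=(5,0): 5·5+5·0=25≤28, 4·5+6·0=20≤30, objective 25.
(a,b)=(4,1): 5·4+5·1=25≤28, 4·4+6·1=22≤30, objective 22.
(a,b)=(4,0): 5·4+5·0=20≤28, 4·4+6·0=16≤30, objective 20.
The best lattice point is (5,0), giving 25.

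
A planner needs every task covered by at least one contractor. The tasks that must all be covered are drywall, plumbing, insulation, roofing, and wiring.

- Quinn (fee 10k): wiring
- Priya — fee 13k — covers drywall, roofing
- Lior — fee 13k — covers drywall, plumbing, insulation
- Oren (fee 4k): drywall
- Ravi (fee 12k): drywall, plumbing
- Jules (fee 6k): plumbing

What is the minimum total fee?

36

This is a weighted set-cover instance.
Choose Quinn, Priya, and Lior: together they cover drywall, plumbing, insulation, roofing, wiring — every task.
Total fee: 10 + 13 + 13 = 36.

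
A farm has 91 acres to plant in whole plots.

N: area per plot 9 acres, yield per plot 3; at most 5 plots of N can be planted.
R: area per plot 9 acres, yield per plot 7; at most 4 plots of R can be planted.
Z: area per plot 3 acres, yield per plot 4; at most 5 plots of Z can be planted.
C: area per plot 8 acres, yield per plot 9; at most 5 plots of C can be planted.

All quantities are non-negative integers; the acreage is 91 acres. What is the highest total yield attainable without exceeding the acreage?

93

Take 4×R, 5×Z, and 5×C: area 91 ≤ 91, yield 4·7 + 5·4 + 5·9 = 93.
Z has the best ratio (4/3) and is taken to its limit of 5; remaining capacity is filled optimally with the others.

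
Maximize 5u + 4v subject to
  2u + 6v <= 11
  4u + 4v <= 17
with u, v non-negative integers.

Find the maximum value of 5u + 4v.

20

(u,v)=(4,0) is feasible, giving 20.
(u,v)=(3,0) is feasible, giving 15.
No feasible integer point exceeds 20.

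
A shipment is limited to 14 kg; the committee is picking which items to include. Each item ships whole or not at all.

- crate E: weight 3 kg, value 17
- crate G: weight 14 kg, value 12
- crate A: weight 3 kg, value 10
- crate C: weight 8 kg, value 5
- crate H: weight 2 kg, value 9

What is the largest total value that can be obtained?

36

Allowing fractional choices, the relaxed optimum would be about 41.1, but items are indivisible.
crate E + crate A + crate H: weight 3 + 3 + 2 = 8 ≤ 14, value 17 + 10 + 9 = 36.
crate E + crate A + crate C: weight 3 + 3 + 8 = 14 ≤ 14, value 17 + 10 + 5 = 32.
Best is crate E, crate A, and crate H with total value 36.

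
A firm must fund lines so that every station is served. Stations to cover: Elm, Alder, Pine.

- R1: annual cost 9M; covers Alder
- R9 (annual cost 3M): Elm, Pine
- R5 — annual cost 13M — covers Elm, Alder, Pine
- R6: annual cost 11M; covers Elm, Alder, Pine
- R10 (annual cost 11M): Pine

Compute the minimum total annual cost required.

11

This is a weighted set-cover instance.
The greedy cost-per-new-station heuristic would pick R9 and R1 for 12, but a cheaper cover exists.
R6 alone covers Elm, Alder, Pine — every station.
Total annual cost: 11.
No cover costs less than 11.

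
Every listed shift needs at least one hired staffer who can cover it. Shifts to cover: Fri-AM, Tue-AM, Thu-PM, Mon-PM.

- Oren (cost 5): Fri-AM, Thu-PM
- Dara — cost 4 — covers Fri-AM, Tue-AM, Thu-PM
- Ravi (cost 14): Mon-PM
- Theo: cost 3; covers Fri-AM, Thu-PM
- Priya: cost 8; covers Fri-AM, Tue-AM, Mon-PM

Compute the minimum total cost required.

11

This is an integer covering problem.
The greedy cost-per-new-shift heuristic would pick Dara and Priya for 12, but a cheaper cover exists.
Choose Theo and Priya: together they cover Fri-AM, Tue-AM, Thu-PM, Mon-PM — every shift.
Total cost: 3 + 8 = 11.
No cover costs less than 11.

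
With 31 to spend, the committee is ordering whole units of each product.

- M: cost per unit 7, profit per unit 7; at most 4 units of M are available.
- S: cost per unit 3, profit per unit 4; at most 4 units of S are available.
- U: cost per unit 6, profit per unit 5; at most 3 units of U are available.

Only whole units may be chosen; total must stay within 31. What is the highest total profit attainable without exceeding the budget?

33

This is a bounded integer knapsack.
S has the best ratio (4/3); taking only S gives at most 4×4 = 16 (stopped by the supply cap of 4).
Mixing does better — 1×M, 4×S, and 2×U: cost 31 ≤ 31, profit 1·7 + 4·4 + 2·5 = 33.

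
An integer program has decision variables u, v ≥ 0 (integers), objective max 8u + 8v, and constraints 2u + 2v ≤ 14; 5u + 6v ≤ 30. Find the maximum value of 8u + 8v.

(u,v)=(6,0): 2·6+2·0=12≤14, 5·6+6·0=30≤30, objective 48.
(u,v)=(5,0): 2·5+2·0=10≤14, 5·5+6·0=25≤30, objective 40.
Maximum is 48 at (u,v)=(6,0).

48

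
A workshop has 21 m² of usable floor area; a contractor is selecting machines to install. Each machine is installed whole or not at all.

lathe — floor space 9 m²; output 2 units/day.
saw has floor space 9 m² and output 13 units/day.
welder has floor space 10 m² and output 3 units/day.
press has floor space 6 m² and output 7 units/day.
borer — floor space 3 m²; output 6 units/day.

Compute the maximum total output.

Allowing fractional choices, the relaxed optimum would be about 26.9, but machines are indivisible.
saw + press: floor space 9 + 6 = 15 ≤ 21, output 13 + 7 = 20.
saw + press + borer: floor space 9 + 6 + 3 = 18 ≤ 21, output 13 + 7 + 6 = 26.
lathe + saw + borer: floor space 9 + 9 + 3 = 21 ≤ 21, output 2 + 13 + 6 = 21.
Best is saw, press, and borer with total output 26.

26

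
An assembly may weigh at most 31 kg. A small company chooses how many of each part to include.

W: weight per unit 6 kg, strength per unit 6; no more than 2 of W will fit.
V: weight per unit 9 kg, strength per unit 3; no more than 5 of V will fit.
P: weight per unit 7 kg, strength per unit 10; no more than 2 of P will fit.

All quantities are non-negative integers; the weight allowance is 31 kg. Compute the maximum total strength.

32

This is a bounded integer knapsack.
2×W and 2×P: weight 26 ≤ 31, strength 2·6 + 2·10 = 32.
1×W, 1×V, and 2×P: weight 29 ≤ 31, strength 1·6 + 1·3 + 2·10 = 29.
Best is 32.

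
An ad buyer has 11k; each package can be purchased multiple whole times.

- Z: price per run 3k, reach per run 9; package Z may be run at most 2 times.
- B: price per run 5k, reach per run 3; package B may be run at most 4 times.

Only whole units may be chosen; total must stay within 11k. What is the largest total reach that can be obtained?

Take 2×Z and 1×B: price 11 ≤ 11, reach 2·9 + 1·3 = 21.
Z has the best ratio (9/3) and is taken to its limit of 2; remaining capacity is filled optimally with the others.

21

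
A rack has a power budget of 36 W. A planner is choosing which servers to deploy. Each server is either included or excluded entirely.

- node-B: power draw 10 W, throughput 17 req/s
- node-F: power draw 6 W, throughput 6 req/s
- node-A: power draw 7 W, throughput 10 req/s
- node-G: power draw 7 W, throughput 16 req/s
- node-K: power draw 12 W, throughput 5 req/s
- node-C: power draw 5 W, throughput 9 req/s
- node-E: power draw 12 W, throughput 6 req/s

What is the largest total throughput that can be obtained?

58

Allowing fractional choices, the relaxed optimum would be about 58.5, but servers are indivisible.
node-B + node-A + node-G + node-C: power draw 10 + 7 + 7 + 5 = 29 ≤ 36, throughput 17 + 10 + 16 + 9 = 52.
node-B + node-F + node-A + node-G + node-C: power draw 10 + 6 + 7 + 7 + 5 = 35 ≤ 36, throughput 17 + 6 + 10 + 16 + 9 = 58.
Best is node-B, node-F, node-A, node-G, and node-C with total throughput 58.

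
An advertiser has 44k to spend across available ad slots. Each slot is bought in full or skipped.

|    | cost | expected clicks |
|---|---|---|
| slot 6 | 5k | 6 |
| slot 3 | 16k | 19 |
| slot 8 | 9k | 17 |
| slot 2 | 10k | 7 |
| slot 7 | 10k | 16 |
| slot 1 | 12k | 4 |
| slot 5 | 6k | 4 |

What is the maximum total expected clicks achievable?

58

Take slot 6, slot 3, slot 8, and slot 7: cost 5 + 16 + 9 + 10 = 40 ≤ 44, expected clicks 6 + 19 + 17 + 16 = 58.
No other feasible combination does better.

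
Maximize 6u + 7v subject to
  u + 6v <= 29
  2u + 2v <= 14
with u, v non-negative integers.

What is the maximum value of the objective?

46

Relaxing integrality, the LP optimum is 46.40 at (u,v) = (2.6, 4.4), which is not an integer point.
(u,v)=(3,4): 1·3+6·4=27≤29, 2·3+2·4=14≤14, objective 46.
(u,v)=(4,3): 1·4+6·3=22≤29, 2·4+2·3=14≤14, objective 45.
(u,v)=(2,4): 1·2+6·4=26≤29, 2·2+2·4=12≤14, objective 40.
No feasible integer point exceeds 46.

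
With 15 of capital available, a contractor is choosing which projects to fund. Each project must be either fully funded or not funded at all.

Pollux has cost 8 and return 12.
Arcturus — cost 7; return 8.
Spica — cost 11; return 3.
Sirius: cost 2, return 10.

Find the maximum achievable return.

Allowing fractional choices, the relaxed optimum would be about 27.7, but projects are indivisible.
Pollux + Sirius: cost 8 + 2 = 10 ≤ 15, return 12 + 10 = 22.
Pollux + Arcturus: cost 8 + 7 = 15 ≤ 15, return 12 + 8 = 20.
Best is Pollux and Sirius with total return 22.

22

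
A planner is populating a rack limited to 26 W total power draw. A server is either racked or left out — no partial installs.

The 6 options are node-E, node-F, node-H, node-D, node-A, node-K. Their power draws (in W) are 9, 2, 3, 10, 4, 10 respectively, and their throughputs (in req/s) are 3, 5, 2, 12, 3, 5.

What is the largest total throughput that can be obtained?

Take node-F, node-D, node-A, and node-K: power draw 2 + 10 + 4 + 10 = 26 ≤ 26, throughput 5 + 12 + 3 + 5 = 25.
No other feasible combination does better.

25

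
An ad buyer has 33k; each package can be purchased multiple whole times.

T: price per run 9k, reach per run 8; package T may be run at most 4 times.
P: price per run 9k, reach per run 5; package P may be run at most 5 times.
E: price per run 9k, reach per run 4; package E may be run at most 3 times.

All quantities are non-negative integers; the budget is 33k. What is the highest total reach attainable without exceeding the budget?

2×T and 1×P: price 27 ≤ 33, reach 2·8 + 1·5 = 21.
3×T: price 27 ≤ 33, reach 3·8 = 24.
Best is 24.

24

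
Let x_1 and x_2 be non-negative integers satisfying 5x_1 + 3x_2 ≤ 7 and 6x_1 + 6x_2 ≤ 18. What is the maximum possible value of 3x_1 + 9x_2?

(x_1,x_2)=(0,2): 5·0+3·2=6≤7, 6·0+6·2=12≤18, objective 18.
(x_1,x_2)=(0,1): 5·0+3·1=3≤7, 6·0+6·1=6≤18, objective 9.
No feasible integer point exceeds 18.

18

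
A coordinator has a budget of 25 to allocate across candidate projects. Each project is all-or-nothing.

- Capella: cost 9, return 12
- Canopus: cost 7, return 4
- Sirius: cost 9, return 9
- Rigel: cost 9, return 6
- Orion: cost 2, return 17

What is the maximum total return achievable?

38

Treat it as a binary knapsack problem.
Allowing fractional choices, the relaxed optimum would be about 41.3, but projects are indivisible.
Capella + Sirius + Orion: cost 9 + 9 + 2 = 20 ≤ 25, return 12 + 9 + 17 = 38.
Capella + Rigel + Orion: cost 9 + 9 + 2 = 20 ≤ 25, return 12 + 6 + 17 = 35.
Best is Capella, Sirius, and Orion with total return 38.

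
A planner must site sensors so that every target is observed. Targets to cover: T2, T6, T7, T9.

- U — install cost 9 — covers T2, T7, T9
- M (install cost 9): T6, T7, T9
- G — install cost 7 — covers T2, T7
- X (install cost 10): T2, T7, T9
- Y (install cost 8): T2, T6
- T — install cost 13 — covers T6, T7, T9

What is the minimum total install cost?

16

The greedy cost-per-new-target heuristic would pick U and Y for 17, but a cheaper cover exists.
Choose M and G: together they cover T2, T6, T7, T9 — every target.
Total install cost: 9 + 7 = 16.
No cover costs less than 16.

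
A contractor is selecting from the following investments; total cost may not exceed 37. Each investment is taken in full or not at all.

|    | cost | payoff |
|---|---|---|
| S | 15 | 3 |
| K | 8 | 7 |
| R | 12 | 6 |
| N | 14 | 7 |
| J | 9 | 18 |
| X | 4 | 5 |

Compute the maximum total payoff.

Treat it as a binary knapsack problem.
Allowing fractional choices, the relaxed optimum would be about 38.0, but investments are indivisible.
K + R + J + X: cost 8 + 12 + 9 + 4 = 33 ≤ 37, payoff 7 + 6 + 18 + 5 = 36.
S + K + J + X: cost 15 + 8 + 9 + 4 = 36 ≤ 37, payoff 3 + 7 + 18 + 5 = 33.
K + N + J + X: cost 8 + 14 + 9 + 4 = 35 ≤ 37, payoff 7 + 7 + 18 + 5 = 37.
Best is K, N, J, and X with total payoff 37.

37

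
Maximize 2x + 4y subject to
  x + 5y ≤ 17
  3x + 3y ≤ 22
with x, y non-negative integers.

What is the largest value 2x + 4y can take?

The continuous relaxation peaks at (4.92, 2.42) with value 19.50; rounding to a feasible lattice point costs some objective.
(x,y)=(5,2): 1·5+5·2=15≤17, 3·5+3·2=21≤22, objective 18.
(x,y)=(6,1): 1·6+5·1=11≤17, 3·6+3·1=21≤22, objective 16.
(x,y)=(4,2): 1·4+5·2=14≤17, 3·4+3·2=18≤22, objective 16.
(x,y)=(5,1): 1·5+5·1=10≤17, 3·5+3·1=18≤22, objective 14.
No feasible integer point exceeds 18.

18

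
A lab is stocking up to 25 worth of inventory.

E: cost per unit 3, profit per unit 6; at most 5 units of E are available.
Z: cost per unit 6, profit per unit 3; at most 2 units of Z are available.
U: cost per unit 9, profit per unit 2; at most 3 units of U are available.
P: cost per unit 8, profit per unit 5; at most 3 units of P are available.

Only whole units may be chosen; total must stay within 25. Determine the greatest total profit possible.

This is a bounded integer knapsack.
Take 5×E and 1×P: cost 23 ≤ 25, profit 5·6 + 1·5 = 35.
E has the best ratio (6/3) and is taken to its limit of 5; remaining capacity is filled optimally with the others.

35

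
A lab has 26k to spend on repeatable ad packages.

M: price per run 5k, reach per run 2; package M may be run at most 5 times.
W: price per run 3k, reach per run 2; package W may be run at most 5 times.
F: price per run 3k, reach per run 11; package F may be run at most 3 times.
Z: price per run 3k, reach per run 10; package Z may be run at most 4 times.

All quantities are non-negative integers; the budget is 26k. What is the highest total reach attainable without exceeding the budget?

1×W, 3×F, and 4×Z: price 24 ≤ 26, reach 1·2 + 3·11 + 4·10 = 75.
1×M, 3×F, and 4×Z: price 26 ≤ 26, reach 1·2 + 3·11 + 4·10 = 75.
Best is 75.

75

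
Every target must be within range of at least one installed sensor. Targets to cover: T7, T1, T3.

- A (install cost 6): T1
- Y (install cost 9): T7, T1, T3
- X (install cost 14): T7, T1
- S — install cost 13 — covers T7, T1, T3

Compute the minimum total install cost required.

9

Y alone covers T7, T1, T3 — every target.
Total install cost: 9.
No cover costs less than 9.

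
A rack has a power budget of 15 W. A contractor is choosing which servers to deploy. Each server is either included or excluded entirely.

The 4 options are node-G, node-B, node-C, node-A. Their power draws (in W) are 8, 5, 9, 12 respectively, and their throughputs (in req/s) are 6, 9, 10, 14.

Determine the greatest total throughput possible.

19

Take node-B and node-C: power draw 5 + 9 = 14 ≤ 15, throughput 9 + 10 = 19.
No other feasible combination does better.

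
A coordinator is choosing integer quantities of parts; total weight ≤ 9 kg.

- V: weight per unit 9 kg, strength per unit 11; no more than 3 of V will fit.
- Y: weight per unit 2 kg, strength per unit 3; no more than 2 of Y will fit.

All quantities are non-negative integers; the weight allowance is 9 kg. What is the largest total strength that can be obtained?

Take 1×V: weight 9 ≤ 9, strength 1·11 = 11.
No other integer combination yields more.

11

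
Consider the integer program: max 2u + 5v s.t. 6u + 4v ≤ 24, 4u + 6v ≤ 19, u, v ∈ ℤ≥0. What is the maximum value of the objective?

(u,v)=(0,3): 6·0+4·3=12≤24, 4·0+6·3=18≤19, objective 15.
(u,v)=(1,2): 6·1+4·2=14≤24, 4·1+6·2=16≤19, objective 12.
Maximum is 15 at (u,v)=(0,3).

15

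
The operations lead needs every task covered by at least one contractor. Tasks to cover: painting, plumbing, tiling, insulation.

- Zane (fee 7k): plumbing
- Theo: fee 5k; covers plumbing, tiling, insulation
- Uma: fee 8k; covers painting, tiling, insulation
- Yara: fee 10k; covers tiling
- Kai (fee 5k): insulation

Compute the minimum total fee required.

Choose Theo and Uma: together they cover painting, plumbing, tiling, insulation — every task.
Total fee: 5 + 8 = 13.
No cover costs less than 13.

13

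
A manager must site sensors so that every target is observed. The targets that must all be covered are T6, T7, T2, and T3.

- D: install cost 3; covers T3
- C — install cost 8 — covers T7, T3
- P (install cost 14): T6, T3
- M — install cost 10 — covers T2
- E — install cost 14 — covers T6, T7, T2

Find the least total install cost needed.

17

This is a weighted set-cover instance.
Choose D and E: together they cover T6, T7, T2, T3 — every target.
Total install cost: 3 + 14 = 17.
No cover costs less than 17.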